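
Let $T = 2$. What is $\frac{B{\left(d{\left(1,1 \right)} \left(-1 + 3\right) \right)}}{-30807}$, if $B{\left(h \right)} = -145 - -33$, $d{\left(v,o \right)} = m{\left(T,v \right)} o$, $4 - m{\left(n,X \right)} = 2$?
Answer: $\frac{16}{4401} \approx 0.0036355$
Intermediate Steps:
$m{\left(n,X \right)} = 2$ ($m{\left(n,X \right)} = 4 - 2 = 2$)
$d{\left(v,o \right)} = 2 o$
$B{\left(h \right)} = -112$ ($B{\left(h \right)} = -145 + 33 = -112$)
$\frac{B{\left(d{\left(1,1 \right)} \left(-1 + 3\right) \right)}}{-30807} = - \frac{112}{-30807} = \left(-112\right) \left(- \frac{1}{30807}\right) = \frac{16}{4401}$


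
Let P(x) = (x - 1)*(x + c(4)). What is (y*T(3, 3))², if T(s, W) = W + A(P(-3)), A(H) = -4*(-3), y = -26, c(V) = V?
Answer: 152100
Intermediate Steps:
P(x) = (-1 + x)*(4 + x) (P(x) = (x - 1)*(x + 4) = (-1 + x)*(4 + x))
A(H) = 12
T(s, W) = 12 + W (T(s, W) = W + 12 = 12 + W)
(y*T(3, 3))² = (-26*(12 + 3))² = (-26*15)² = (-390)² = 152100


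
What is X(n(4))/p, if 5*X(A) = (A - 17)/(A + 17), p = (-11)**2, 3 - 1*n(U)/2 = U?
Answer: -19/9075 ≈ -0.0020937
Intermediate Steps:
n(U) = 6 - 2*U
p = 121
X(A) = (-17 + A)/(5*(17 + A)) (X(A) = ((A - 17)/(A + 17))/5 = ((-17 + A)/(17 + A))/5 = (-17 + A)/(5*(17 + A)))
X(n(4))/p = ((-17 + (6 - 2*4))/(5*(17 + (6 - 2*4))))/121 = ((-17 + (6 - 8))/(5*(17 + (6 - 8))))*(1/121) = ((-17 - 2)/(5*(17 - 2)))*(1/121) = ((1/5)*(-19)/15)*(1/121) = ((1/5)*(1/15)*(-19))*(1/121) = -19/75*1/121 = -19/9075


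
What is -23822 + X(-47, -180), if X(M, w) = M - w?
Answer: -23689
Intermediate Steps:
-23822 + X(-47, -180) = -23822 + (-47 - 1*(-180)) = -23822 + (-47 + 180) = -23822 + 133 = -23689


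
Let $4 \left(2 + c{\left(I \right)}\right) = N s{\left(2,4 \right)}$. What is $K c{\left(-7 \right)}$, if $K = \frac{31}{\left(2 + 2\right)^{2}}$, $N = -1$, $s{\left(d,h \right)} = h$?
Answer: $- \frac{93}{16} \approx -5.8125$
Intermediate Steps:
$K = \frac{31}{16}$ ($K = \frac{31}{4^{2}} = \frac{31}{16} \approx 1.9375$)
$c{\left(I \right)} = -3$ ($c{\left(I \right)} = -2 + \frac{\left(-1\right) 4}{4} = -2 + \frac{1}{4} \left(-4\right) = -2 - 1 = -3$)
$K c{\left(-7 \right)} = \frac{31}{16} \left(-3\right) = - \frac{93}{16}$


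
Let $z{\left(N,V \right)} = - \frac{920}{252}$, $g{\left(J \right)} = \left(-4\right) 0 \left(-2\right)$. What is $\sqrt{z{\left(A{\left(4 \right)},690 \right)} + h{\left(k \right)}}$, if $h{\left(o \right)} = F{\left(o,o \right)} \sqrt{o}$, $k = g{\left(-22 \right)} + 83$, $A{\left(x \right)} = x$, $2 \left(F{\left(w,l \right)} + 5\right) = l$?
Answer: $\frac{\sqrt{-6440 + 64386 \sqrt{83}}}{42} \approx 18.135$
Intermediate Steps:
$F{\left(w,l \right)} = -5 + \frac{l}{2}$
$g{\left(J \right)} = 0$ ($g{\left(J \right)} = 0 \left(-2\right) = 0$)
$z{\left(N,V \right)} = - \frac{230}{63}$ ($z{\left(N,V \right)} = \left(-920\right) \frac{1}{252} = - \frac{230}{63}$)
$k = 83$ ($k = 0 + 83 = 83$)
$h{\left(o \right)} = \sqrt{o} \left(-5 + \frac{o}{2}\right)$ ($h{\left(o \right)} = \left(-5 + \frac{o}{2}\right) \sqrt{o} = \sqrt{o} \left(-5 + \frac{o}{2}\right)$)
$\sqrt{z{\left(A{\left(4 \right)},690 \right)} + h{\left(k \right)}} = \sqrt{- \frac{230}{63} + \frac{\sqrt{83} \left(-10 + 83\right)}{2}} = \sqrt{- \frac{230}{63} + \frac{1}{2} \sqrt{83} \cdot 73} = \sqrt{- \frac{230}{63} + \frac{73 \sqrt{83}}{2}}$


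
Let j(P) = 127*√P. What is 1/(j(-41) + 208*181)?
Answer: 37648/1418033193 - 127*I*√41/1418033193 ≈ 2.6549e-5 - 5.7347e-7*I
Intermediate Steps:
1/(j(-41) + 208*181) = 1/(127*√(-41) + 208*181) = 1/(127*(I*√41) + 37648) = 1/(127*I*√41 + 37648) = 1/(37648 + 127*I*√41)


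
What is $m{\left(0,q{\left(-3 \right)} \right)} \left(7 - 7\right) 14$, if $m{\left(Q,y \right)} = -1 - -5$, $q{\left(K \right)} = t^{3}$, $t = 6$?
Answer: $0$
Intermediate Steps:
$q{\left(K \right)} = 216$ ($q{\left(K \right)} = 6^{3} = 216$)
$m{\left(Q,y \right)} = 4$ ($m{\left(Q,y \right)} = -1 + 5 = 4$)
$m{\left(0,q{\left(-3 \right)} \right)} \left(7 - 7\right) 14 = 4 \left(7 - 7\right) 14 = 4 \cdot 0 \cdot 14 = 0 \cdot 14 = 0$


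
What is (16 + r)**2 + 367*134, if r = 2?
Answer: 49502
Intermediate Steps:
(16 + r)**2 + 367*134 = (16 + 2)**2 + 367*134 = 18**2 + 49178 = 324 + 49178 = 49502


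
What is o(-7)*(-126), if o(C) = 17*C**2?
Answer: -104958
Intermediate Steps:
o(-7)*(-126) = (17*(-7)**2)*(-126) = (17*49)*(-126) = 833*(-126) = -104958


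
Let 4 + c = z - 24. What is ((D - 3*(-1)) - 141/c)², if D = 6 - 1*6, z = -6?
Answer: 59049/1156 ≈ 51.080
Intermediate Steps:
D = 0 (D = 6 - 6 = 0)
c = -34 (c = -4 + (-6 - 24) = -4 - 30 = -34)
((D - 3*(-1)) - 141/c)² = ((0 - 3*(-1)) - 141/(-34))² = ((0 + 3) - 141*(-1/34))² = (3 + 141/34)² = (243/34)² = 59049/1156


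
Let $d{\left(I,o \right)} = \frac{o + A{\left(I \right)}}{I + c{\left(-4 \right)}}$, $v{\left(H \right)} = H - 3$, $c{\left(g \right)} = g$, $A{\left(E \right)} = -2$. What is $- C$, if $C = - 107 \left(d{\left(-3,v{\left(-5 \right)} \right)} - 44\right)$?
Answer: $- \frac{31886}{7} \approx -4555.1$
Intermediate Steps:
$v{\left(H \right)} = -3 + H$
$d{\left(I,o \right)} = \frac{-2 + o}{-4 + I}$ ($d{\left(I,o \right)} = \frac{o - 2}{I - 4} = \frac{-2 + o}{-4 + I}$)
$C = \frac{31886}{7}$ ($C = - 107 \left(\frac{-2 - 8}{-4 - 3} - 44\right) = - 107 \left(\frac{-2 - 8}{-7} - 44\right) = - 107 \left(\left(- \frac{1}{7}\right) \left(-10\right) - 44\right) = - 107 \left(\frac{10}{7} - 44\right) = \left(-107\right) \left(- \frac{298}{7}\right) = \frac{31886}{7} \approx 4555.1$)
$- C = \left(-1\right) \frac{31886}{7} = - \frac{31886}{7}$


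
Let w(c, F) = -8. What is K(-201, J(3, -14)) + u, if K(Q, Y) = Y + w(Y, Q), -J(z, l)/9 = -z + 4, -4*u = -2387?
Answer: 2319/4 ≈ 579.75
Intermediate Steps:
u = 2387/4 (u = -¼*(-2387) = 2387/4 ≈ 596.75)
J(z, l) = -36 + 9*z (J(z, l) = -9*(-z + 4) = -9*(4 - z) = -36 + 9*z)
K(Q, Y) = -8 + Y (K(Q, Y) = Y - 8 = -8 + Y)
K(-201, J(3, -14)) + u = (-8 + (-36 + 9*3)) + 2387/4 = (-8 + (-36 + 27)) + 2387/4 = (-8 - 9) + 2387/4 = -17 + 2387/4 = 2319/4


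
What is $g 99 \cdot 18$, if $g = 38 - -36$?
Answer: $131868$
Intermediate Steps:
$g = 74$ ($g = 38 + 36 = 74$)
$g 99 \cdot 18 = 74 \cdot 99 \cdot 18 = 7326 \cdot 18 = 131868$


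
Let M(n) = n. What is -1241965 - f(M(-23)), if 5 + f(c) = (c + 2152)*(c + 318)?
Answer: -1870015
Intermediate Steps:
f(c) = -5 + (318 + c)*(2152 + c) (f(c) = -5 + (c + 2152)*(c + 318) = -5 + (2152 + c)*(318 + c) = -5 + (318 + c)*(2152 + c))
-1241965 - f(M(-23)) = -1241965 - (684331 + (-23)² + 2470*(-23)) = -1241965 - (684331 + 529 - 56810) = -1241965 - 1*628050 = -1241965 - 628050 = -1870015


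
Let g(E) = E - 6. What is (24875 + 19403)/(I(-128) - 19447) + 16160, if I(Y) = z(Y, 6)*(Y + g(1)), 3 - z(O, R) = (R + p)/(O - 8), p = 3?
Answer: 43630066672/2700253 ≈ 16158.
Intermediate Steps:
z(O, R) = 3 - (3 + R)/(-8 + O) (z(O, R) = 3 - (R + 3)/(O - 8) = 3 - (3 + R)/(-8 + O))
g(E) = -6 + E
I(Y) = (-33 + 3*Y)*(-5 + Y)/(-8 + Y) (I(Y) = ((-27 - 1*6 + 3*Y)/(-8 + Y))*(Y + (-6 + 1)) = ((-27 - 6 + 3*Y)/(-8 + Y))*(Y - 5) = ((-33 + 3*Y)/(-8 + Y))*(-5 + Y) = (-33 + 3*Y)*(-5 + Y)/(-8 + Y))
(24875 + 19403)/(I(-128) - 19447) + 16160 = (24875 + 19403)/(3*(-11 - 128)*(-5 - 128)/(-8 - 128) - 19447) + 16160 = 44278/(3*(-139)*(-133)/(-136) - 19447) + 16160 = 44278/(3*(-1/136)*(-139)*(-133) - 19447) + 16160 = 44278/(-55461/136 - 19447) + 16160 = 44278/(-2700253/136) + 16160 = 44278*(-136/2700253) + 16160 = -6021808/2700253 + 16160 = 43630066672/2700253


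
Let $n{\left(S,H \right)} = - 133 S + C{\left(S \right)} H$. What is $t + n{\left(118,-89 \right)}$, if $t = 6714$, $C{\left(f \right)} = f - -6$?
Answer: $-20016$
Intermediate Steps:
$C{\left(f \right)} = 6 + f$ ($C{\left(f \right)} = f + 6 = 6 + f$)
$n{\left(S,H \right)} = - 133 S + H \left(6 + S\right)$ ($n{\left(S,H \right)} = - 133 S + \left(6 + S\right) H = - 133 S + H \left(6 + S\right)$)
$t + n{\left(118,-89 \right)} = 6714 - \left(15694 + 89 \left(6 + 118\right)\right) = 6714 - 26730 = -20016$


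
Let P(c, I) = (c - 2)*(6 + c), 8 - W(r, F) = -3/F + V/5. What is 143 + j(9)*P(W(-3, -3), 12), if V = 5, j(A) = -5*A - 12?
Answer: -2593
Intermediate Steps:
j(A) = -12 - 5*A
W(r, F) = 7 + 3/F (W(r, F) = 8 - (-3/F + 5/5) = 8 - (-3/F + 5*(1/5)) = 8 - (-3/F + 1) = 8 - (1 - 3/F) = 8 + (-1 + 3/F) = 7 + 3/F)
P(c, I) = (-2 + c)*(6 + c)
143 + j(9)*P(W(-3, -3), 12) = 143 + (-12 - 5*9)*(-12 + (7 + 3/(-3))**2 + 4*(7 + 3/(-3))) = 143 + (-12 - 45)*(-12 + (7 + 3*(-1/3))**2 + 4*(7 + 3*(-1/3))) = 143 - 57*(-12 + (7 - 1)**2 + 4*(7 - 1)) = 143 - 57*(-12 + 6**2 + 4*6) = 143 - 57*(-12 + 36 + 24) = 143 - 57*48 = 143 - 2736 = -2593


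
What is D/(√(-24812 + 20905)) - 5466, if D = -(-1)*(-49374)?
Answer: -5466 + 49374*I*√3907/3907 ≈ -5466.0 + 789.91*I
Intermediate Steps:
D = -49374 (D = -1*49374 = -49374)
D/(√(-24812 + 20905)) - 5466 = -49374/√(-24812 + 20905) - 5466 = -49374*(-I*√3907/3907) - 5466 = -(-49374)*I*√3907/3907 - 5466 = 49374*I*√3907/3907 - 5466 = -5466 + 49374*I*√3907/3907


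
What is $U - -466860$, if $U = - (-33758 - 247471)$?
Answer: $748089$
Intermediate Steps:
$U = 281229$ ($U = - (-33758 - 247471) = \left(-1\right) \left(-281229\right) = 281229$)
$U - -466860 = 281229 - -466860 = 281229 + 466860 = 748089$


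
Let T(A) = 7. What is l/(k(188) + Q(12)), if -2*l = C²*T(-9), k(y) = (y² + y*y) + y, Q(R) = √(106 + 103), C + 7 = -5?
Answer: -35721504/5023407167 + 504*√209/5023407167 ≈ -0.0071096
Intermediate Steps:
C = -12 (C = -7 - 5 = -12)
Q(R) = √209
k(y) = y + 2*y² (k(y) = (y² + y²) + y = 2*y² + y = y + 2*y²)
l = -504 (l = -(-12)²*7/2 = -72*7 = -½*1008 = -504)
l/(k(188) + Q(12)) = -504/(188*(1 + 2*188) + √209) = -504/(188*(1 + 376) + √209) = -504/(188*377 + √209) = -504/(70876 + √209)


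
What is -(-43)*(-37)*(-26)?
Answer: 41366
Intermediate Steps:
-(-43)*(-37)*(-26) = -43*37*(-26) = -1591*(-26) = 41366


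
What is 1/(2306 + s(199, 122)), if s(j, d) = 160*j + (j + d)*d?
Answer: 1/73308 ≈ 1.3641e-5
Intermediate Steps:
s(j, d) = 160*j + d*(d + j) (s(j, d) = 160*j + (d + j)*d = 160*j + d*(d + j))
1/(2306 + s(199, 122)) = 1/(2306 + (122**2 + 160*199 + 122*199)) = 1/(2306 + (14884 + 31840 + 24278)) = 1/(2306 + 71002) = 1/73308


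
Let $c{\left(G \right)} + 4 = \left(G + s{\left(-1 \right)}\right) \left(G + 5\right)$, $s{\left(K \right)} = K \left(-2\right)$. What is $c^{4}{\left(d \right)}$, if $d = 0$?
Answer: $1296$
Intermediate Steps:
$s{\left(K \right)} = - 2 K$
$c{\left(G \right)} = -4 + \left(2 + G\right) \left(5 + G\right)$ ($c{\left(G \right)} = -4 + \left(G - -2\right) \left(G + 5\right) = -4 + \left(G + 2\right) \left(5 + G\right) = -4 + \left(2 + G\right) \left(5 + G\right)$)
$c^{4}{\left(d \right)} = \left(6 + 0^{2} + 7 \cdot 0\right)^{4} = \left(6 + 0 + 0\right)^{4} = 6^{4} = 1296$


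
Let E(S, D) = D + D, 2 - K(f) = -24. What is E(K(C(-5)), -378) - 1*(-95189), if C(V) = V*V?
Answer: 94433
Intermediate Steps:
C(V) = V²
K(f) = 26 (K(f) = 2 - 1*(-24) = 2 + 24 = 26)
E(S, D) = 2*D
E(K(C(-5)), -378) - 1*(-95189) = 2*(-378) - 1*(-95189) = -756 + 95189 = 94433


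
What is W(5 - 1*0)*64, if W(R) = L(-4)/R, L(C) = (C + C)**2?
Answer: 4096/5 ≈ 819.20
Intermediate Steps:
L(C) = 4*C**2 (L(C) = (2*C)**2 = 4*C**2)
W(R) = 64/R (W(R) = (4*(-4)**2)/R = (4*16)/R = 64/R)
W(5 - 1*0)*64 = (64/(5 - 1*0))*64 = (64/(5 + 0))*64 = (64/5)*64 = 4096/5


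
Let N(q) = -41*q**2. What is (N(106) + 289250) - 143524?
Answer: -314950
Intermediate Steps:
(N(106) + 289250) - 143524 = (-41*106**2 + 289250) - 143524 = (-41*11236 + 289250) - 143524 = (-460676 + 289250) - 143524 = -171426 - 143524 = -314950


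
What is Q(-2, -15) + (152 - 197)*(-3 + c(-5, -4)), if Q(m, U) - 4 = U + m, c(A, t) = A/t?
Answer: 263/4 ≈ 65.750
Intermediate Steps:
Q(m, U) = 4 + U + m (Q(m, U) = 4 + (U + m) = 4 + U + m)
Q(-2, -15) + (152 - 197)*(-3 + c(-5, -4)) = (4 - 15 - 2) + (152 - 197)*(-3 - 5/(-4)) = -13 - 45*(-3 - 5*(-1/4)) = -13 - 45*(-3 + 5/4) = -13 - 45*(-7/4) = -13 + 315/4 = 263/4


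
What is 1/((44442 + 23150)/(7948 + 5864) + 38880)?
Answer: 3453/134269538 ≈ 2.5717e-5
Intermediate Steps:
1/((44442 + 23150)/(7948 + 5864) + 38880) = 1/(67592/13812 + 38880) = 1/(67592*(1/13812) + 38880) = 1/(16898/3453 + 38880) = 1/(134269538/3453) = 3453/134269538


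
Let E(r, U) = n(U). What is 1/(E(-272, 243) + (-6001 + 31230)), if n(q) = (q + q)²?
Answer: 1/261425 ≈ 3.8252e-6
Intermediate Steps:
n(q) = 4*q² (n(q) = (2*q)² = 4*q²)
E(r, U) = 4*U²
1/(E(-272, 243) + (-6001 + 31230)) = 1/(4*243² + (-6001 + 31230)) = 1/(4*59049 + 25229) = 1/(236196 + 25229) = 1/261425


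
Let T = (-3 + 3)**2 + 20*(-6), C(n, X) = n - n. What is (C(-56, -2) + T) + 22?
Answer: -98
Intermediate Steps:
C(n, X) = 0
T = -120 (T = 0**2 - 120 = 0 - 120 = -120)
(C(-56, -2) + T) + 22 = (0 - 120) + 22 = -120 + 22 = -98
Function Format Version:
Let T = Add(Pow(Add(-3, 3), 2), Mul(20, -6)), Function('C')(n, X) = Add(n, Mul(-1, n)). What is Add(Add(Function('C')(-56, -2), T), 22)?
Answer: -98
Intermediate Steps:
Function('C')(n, X) = 0
T = -120 (T = Add(Pow(0, 2), -120) = Add(0, -120) = -120)
Add(Add(Function('C')(-56, -2), T), 22) = Add(Add(0, -120), 22) = Add(-120, 22) = -98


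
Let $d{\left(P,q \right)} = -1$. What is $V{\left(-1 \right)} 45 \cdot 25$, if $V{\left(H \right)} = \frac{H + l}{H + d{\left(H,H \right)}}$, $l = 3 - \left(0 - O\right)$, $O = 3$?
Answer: $- \frac{5625}{2} \approx -2812.5$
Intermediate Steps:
$l = 6$ ($l = 3 - \left(0 - 3\right) = 3 - -3 = 3 + 3 = 6$)
$V{\left(H \right)} = \frac{6 + H}{-1 + H}$ ($V{\left(H \right)} = \frac{H + 6}{H - 1} = \frac{6 + H}{-1 + H}$)
$V{\left(-1 \right)} 45 \cdot 25 = \frac{6 - 1}{-1 - 1} \cdot 45 \cdot 25 = \frac{1}{-2} \cdot 5 \cdot 45 \cdot 25 = \left(- \frac{1}{2}\right) 5 \cdot 45 \cdot 25 = \left(- \frac{5}{2}\right) 45 \cdot 25 = \left(- \frac{225}{2}\right) 25 = - \frac{5625}{2}$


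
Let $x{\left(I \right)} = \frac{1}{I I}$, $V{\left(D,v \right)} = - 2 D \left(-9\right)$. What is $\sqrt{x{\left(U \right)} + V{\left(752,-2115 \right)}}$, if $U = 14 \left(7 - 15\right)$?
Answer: $\frac{\sqrt{169795585}}{112} \approx 116.34$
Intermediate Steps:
$V{\left(D,v \right)} = 18 D$
$U = -112$ ($U = 14 \left(-8\right) = -112$)
$x{\left(I \right)} = \frac{1}{I^{2}}$
$\sqrt{x{\left(U \right)} + V{\left(752,-2115 \right)}} = \sqrt{\frac{1}{12544} + 18 \cdot 752} = \sqrt{\frac{1}{12544} + 13536} = \sqrt{\frac{169795585}{12544}} = \frac{\sqrt{169795585}}{112}$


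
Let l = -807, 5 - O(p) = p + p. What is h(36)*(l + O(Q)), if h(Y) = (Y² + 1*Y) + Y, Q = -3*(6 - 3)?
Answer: -1072512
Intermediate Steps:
Q = -9 (Q = -3*3 = -9)
h(Y) = Y² + 2*Y (h(Y) = (Y² + Y) + Y = (Y + Y²) + Y = Y² + 2*Y)
O(p) = 5 - 2*p (O(p) = 5 - (p + p) = 5 - 2*p)
h(36)*(l + O(Q)) = (36*(2 + 36))*(-807 + (5 - 2*(-9))) = (36*38)*(-807 + (5 + 18)) = 1368*(-807 + 23) = 1368*(-784) = -1072512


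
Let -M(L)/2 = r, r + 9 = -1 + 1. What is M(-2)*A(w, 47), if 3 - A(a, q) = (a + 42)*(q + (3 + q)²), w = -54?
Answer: 550206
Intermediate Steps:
r = -9 (r = -9 + (-1 + 1) = -9 + 0 = -9)
M(L) = 18 (M(L) = -2*(-9) = 18)
A(a, q) = 3 - (42 + a)*(q + (3 + q)²) (A(a, q) = 3 - (a + 42)*(q + (3 + q)²) = 3 - (42 + a)*(q + (3 + q)²))
M(-2)*A(w, 47) = 18*(3 - 42*47 - 42*(3 + 47)² - 1*(-54)*47 - 1*(-54)*(3 + 47)²) = 18*(3 - 1974 - 42*50² + 2538 - 1*(-54)*50²) = 18*(3 - 1974 - 42*2500 + 2538 - 1*(-54)*2500) = 18*(3 - 1974 - 105000 + 2538 + 135000) = 18*30567 = 550206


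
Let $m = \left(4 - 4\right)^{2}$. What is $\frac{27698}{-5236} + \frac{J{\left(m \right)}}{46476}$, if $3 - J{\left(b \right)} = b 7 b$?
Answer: $- \frac{9752095}{1843548} \approx -5.2898$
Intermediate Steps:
$m = 0$ ($m = 0^{2} = 0$)
$J{\left(b \right)} = 3 - 7 b^{2}$ ($J{\left(b \right)} = 3 - b 7 b = 3 - 7 b b = 3 - 7 b^{2}$)
$\frac{27698}{-5236} + \frac{J{\left(m \right)}}{46476} = \frac{27698}{-5236} + \frac{3 - 7 \cdot 0^{2}}{46476} = 27698 \left(- \frac{1}{5236}\right) + \left(3 - 0\right) \frac{1}{46476} = - \frac{1259}{238} + \left(3 + 0\right) \frac{1}{46476} = - \frac{1259}{238} + 3 \cdot \frac{1}{46476} = - \frac{1259}{238} + \frac{1}{15492} = - \frac{9752095}{1843548}$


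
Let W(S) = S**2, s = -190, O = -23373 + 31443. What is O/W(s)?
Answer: 807/3610 ≈ 0.22355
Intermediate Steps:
O = 8070
O/W(s) = 8070/((-190)**2) = 8070/36100 = 8070*(1/36100) = 807/3610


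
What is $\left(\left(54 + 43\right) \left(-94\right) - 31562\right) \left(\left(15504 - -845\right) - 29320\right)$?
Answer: $527660280$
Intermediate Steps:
$\left(\left(54 + 43\right) \left(-94\right) - 31562\right) \left(\left(15504 - -845\right) - 29320\right) = \left(97 \left(-94\right) - 31562\right) \left(\left(15504 + 845\right) - 29320\right) = \left(-9118 - 31562\right) \left(16349 - 29320\right) = \left(-40680\right) \left(-12971\right) = 527660280$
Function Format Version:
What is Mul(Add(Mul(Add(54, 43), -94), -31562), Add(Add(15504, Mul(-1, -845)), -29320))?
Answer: 527660280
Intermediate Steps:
Mul(Add(Mul(Add(54, 43), -94), -31562), Add(Add(15504, Mul(-1, -845)), -29320)) = Mul(Add(Mul(97, -94), -31562), Add(Add(15504, 845), -29320)) = Mul(Add(-9118, -31562), Add(16349, -29320)) = Mul(-40680, -12971) = 527660280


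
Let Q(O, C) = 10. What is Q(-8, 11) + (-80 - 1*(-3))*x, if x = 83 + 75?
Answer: -12156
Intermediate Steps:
x = 158
Q(-8, 11) + (-80 - 1*(-3))*x = 10 + (-80 - 1*(-3))*158 = 10 + (-80 + 3)*158 = 10 - 77*158 = 10 - 12166 = -12156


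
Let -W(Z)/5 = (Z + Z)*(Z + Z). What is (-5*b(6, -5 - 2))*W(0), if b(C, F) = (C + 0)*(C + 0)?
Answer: 0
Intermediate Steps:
W(Z) = -20*Z² (W(Z) = -5*(Z + Z)*(Z + Z) = -5*2*Z*2*Z = -20*Z²)
b(C, F) = C² (b(C, F) = C*C = C²)
(-5*b(6, -5 - 2))*W(0) = (-5*6²)*(-20*0²) = (-5*36)*(-20*0) = -180*0 = 0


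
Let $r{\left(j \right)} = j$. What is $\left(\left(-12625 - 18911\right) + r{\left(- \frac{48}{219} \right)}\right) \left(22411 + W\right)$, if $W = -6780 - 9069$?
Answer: $- \frac{15106668928}{73} \approx -2.0694 \cdot 10^{8}$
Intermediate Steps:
$W = -15849$ ($W = -6780 - 9069 = -15849$)
$\left(\left(-12625 - 18911\right) + r{\left(- \frac{48}{219} \right)}\right) \left(22411 + W\right) = \left(\left(-12625 - 18911\right) - \frac{48}{219}\right) \left(22411 - 15849\right) = \left(\left(-12625 - 18911\right) - \frac{16}{73}\right) 6562 = \left(-31536 - \frac{16}{73}\right) 6562 = \left(- \frac{2302144}{73}\right) 6562 = - \frac{15106668928}{73}$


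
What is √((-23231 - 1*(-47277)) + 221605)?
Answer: √245651 ≈ 495.63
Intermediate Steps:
√((-23231 - 1*(-47277)) + 221605) = √((-23231 + 47277) + 221605) = √(24046 + 221605) = √245651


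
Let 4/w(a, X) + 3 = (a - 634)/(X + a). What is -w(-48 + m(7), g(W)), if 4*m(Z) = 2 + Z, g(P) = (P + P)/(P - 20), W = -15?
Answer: -2514/7631 ≈ -0.32945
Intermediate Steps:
g(P) = 2*P/(-20 + P) (g(P) = (2*P)/(-20 + P) = 2*P/(-20 + P))
m(Z) = 1/2 + Z/4 (m(Z) = (2 + Z)/4 = 1/2 + Z/4)
w(a, X) = 4/(-3 + (-634 + a)/(X + a)) (w(a, X) = 4/(-3 + (a - 634)/(X + a)) = 4/(-3 + (-634 + a)/(X + a)))
-w(-48 + m(7), g(W)) = -4*(-2*(-15)/(-20 - 15) - (-48 + (1/2 + (1/4)*7)))/(634 + 2*(-48 + (1/2 + (1/4)*7)) + 3*(2*(-15)/(-20 - 15))) = -4*(-2*(-15)/(-35) - (-48 + (1/2 + 7/4)))/(634 + 2*(-48 + (1/2 + 7/4)) + 3*(2*(-15)/(-35))) = -4*(-2*(-15)*(-1)/35 - (-48 + 9/4))/(634 + 2*(-48 + 9/4) + 3*(2*(-15)*(-1/35))) = -4*(-1*6/7 - 1*(-183/4))/(634 + 2*(-183/4) + 3*(6/7)) = -4*(-6/7 + 183/4)/(634 - 183/2 + 18/7) = -4*1257/(7631/14*28) = -4*14*1257/(7631*28) = -1*2514/7631 = -2514/7631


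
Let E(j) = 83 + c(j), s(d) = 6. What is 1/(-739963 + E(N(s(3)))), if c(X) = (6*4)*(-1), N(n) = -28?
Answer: -1/739904 ≈ -1.3515e-6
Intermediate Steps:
c(X) = -24 (c(X) = 24*(-1) = -24)
E(j) = 59 (E(j) = 83 - 24 = 59)
1/(-739963 + E(N(s(3)))) = 1/(-739963 + 59) = 1/(-739904) = -1/739904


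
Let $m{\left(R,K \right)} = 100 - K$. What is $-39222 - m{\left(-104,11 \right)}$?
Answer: $-39311$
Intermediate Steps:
$-39222 - m{\left(-104,11 \right)} = -39222 - \left(100 - 11\right) = -39222 - 89 = -39311$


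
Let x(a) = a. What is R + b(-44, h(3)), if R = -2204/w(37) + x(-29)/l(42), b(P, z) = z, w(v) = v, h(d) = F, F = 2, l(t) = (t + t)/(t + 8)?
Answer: -116285/1554 ≈ -74.829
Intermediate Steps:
l(t) = 2*t/(8 + t) (l(t) = (2*t)/(8 + t) = 2*t/(8 + t))
h(d) = 2
R = -119393/1554 (R = -2204/37 - 29/(2*42/(8 + 42)) = -2204*1/37 - 29/(2*42/50) = -2204/37 - 29/(2*42*(1/50)) = -2204/37 - 29/42/25 = -2204/37 - 29*25/42 = -2204/37 - 725/42 = -119393/1554 ≈ -76.829)
R + b(-44, h(3)) = -119393/1554 + 2 = -116285/1554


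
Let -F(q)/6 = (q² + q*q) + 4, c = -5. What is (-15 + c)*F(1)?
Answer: 720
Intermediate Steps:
F(q) = -24 - 12*q² (F(q) = -6*((q² + q*q) + 4) = -6*((q² + q²) + 4) = -6*(2*q² + 4) = -6*(4 + 2*q²) = -24 - 12*q²)
(-15 + c)*F(1) = (-15 - 5)*(-24 - 12*1²) = -20*(-24 - 12*1) = -20*(-24 - 12) = -20*(-36) = 720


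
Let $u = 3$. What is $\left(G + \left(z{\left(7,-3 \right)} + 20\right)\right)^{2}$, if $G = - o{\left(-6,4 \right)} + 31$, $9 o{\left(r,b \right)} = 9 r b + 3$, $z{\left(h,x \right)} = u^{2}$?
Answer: $\frac{63001}{9} \approx 7000.1$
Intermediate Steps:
$z{\left(h,x \right)} = 9$ ($z{\left(h,x \right)} = 3^{2} = 9$)
$o{\left(r,b \right)} = \frac{1}{3} + b r$ ($o{\left(r,b \right)} = \frac{9 r b + 3}{9} = \frac{9 b r + 3}{9} = \frac{3 + 9 b r}{9} = \frac{1}{3} + b r$)
$G = \frac{164}{3}$ ($G = - (\frac{1}{3} + 4 \left(-6\right)) + 31 = - (\frac{1}{3} - 24) + 31 = \left(-1\right) \left(- \frac{71}{3}\right) + 31 = \frac{71}{3} + 31 = \frac{164}{3} \approx 54.667$)
$\left(G + \left(z{\left(7,-3 \right)} + 20\right)\right)^{2} = \left(\frac{164}{3} + \left(9 + 20\right)\right)^{2} = \left(\frac{164}{3} + 29\right)^{2} = \left(\frac{251}{3}\right)^{2} = \frac{63001}{9}$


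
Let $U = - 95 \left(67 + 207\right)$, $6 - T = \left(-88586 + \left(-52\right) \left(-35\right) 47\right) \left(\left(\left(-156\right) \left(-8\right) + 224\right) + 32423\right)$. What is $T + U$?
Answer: $103218146$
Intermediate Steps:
$T = 103244176$ ($T = 6 - \left(-88586 + \left(-52\right) \left(-35\right) 47\right) \left(\left(\left(-156\right) \left(-8\right) + 224\right) + 32423\right) = 6 - \left(-88586 + 1820 \cdot 47\right) \left(\left(1248 + 224\right) + 32423\right) = 6 - \left(-88586 + 85540\right) \left(1472 + 32423\right) = 6 - \left(-3046\right) 33895 = 6 - -103244170 = 6 + 103244170 = 103244176$)
$U = -26030$ ($U = \left(-95\right) 274 = -26030$)
$T + U = 103244176 - 26030 = 103218146$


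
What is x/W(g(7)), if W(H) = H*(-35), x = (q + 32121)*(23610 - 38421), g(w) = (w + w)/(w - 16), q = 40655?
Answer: -4850484012/245 ≈ -1.9798e+7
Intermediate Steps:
g(w) = 2*w/(-16 + w) (g(w) = (2*w)/(-16 + w) = 2*w/(-16 + w))
x = -1077885336 (x = (40655 + 32121)*(23610 - 38421) = 72776*(-14811) = -1077885336)
W(H) = -35*H
x/W(g(7)) = -1077885336/((-70*7/(-16 + 7))) = -1077885336/((-70*7/(-9))) = -1077885336/((-70*7*(-1)/9)) = -1077885336/((-35*(-14/9))) = -1077885336/490/9 = -1077885336*9/490 = -4850484012/245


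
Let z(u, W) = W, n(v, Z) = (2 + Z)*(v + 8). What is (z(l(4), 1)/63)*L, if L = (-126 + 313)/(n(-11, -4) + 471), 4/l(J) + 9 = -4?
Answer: 187/30051 ≈ 0.0062228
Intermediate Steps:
n(v, Z) = (2 + Z)*(8 + v)
l(J) = -4/13 (l(J) = 4/(-9 - 4) = 4/(-13) = 4*(-1/13) = -4/13)
L = 187/477 (L = (-126 + 313)/((16 + 2*(-11) + 8*(-4) - 4*(-11)) + 471) = 187/((16 - 22 - 32 + 44) + 471) = 187/(6 + 471) = 187/477 ≈ 0.39203)
(z(l(4), 1)/63)*L = (1/63)*(187/477) = 187/30051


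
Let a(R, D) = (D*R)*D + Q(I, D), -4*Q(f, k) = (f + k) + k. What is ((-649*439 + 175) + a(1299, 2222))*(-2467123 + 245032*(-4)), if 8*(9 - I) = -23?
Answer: -707458205259913363/32 ≈ -2.2108e+16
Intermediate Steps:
I = 95/8 (I = 9 - ⅛*(-23) = 9 + 23/8 = 95/8 ≈ 11.875)
Q(f, k) = -k/2 - f/4 (Q(f, k) = -((f + k) + k)/4 = -(f + 2*k)/4 = -k/2 - f/4)
a(R, D) = -95/32 - D/2 + R*D² (a(R, D) = (D*R)*D + (-D/2 - ¼*95/8) = R*D² + (-D/2 - 95/32) = R*D² + (-95/32 - D/2) = -95/32 - D/2 + R*D²)
((-649*439 + 175) + a(1299, 2222))*(-2467123 + 245032*(-4)) = ((-649*439 + 175) + (-95/32 - ½*2222 + 1299*2222²))*(-2467123 + 245032*(-4)) = ((-284911 + 175) + (-95/32 - 1111 + 1299*4937284))*(-2467123 - 980128) = (-284736 + (-95/32 - 1111 + 6413531916))*(-3447251) = (-284736 + 205232985665/32)*(-3447251) = (205223874113/32)*(-3447251) = -707458205259913363/32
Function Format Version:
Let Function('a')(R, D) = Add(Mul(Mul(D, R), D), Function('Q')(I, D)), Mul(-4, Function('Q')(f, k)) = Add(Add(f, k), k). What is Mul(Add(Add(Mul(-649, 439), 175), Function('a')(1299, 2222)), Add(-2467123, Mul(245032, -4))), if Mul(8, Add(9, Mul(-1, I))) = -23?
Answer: Rational(-707458205259913363, 32) ≈ -2.2108e+16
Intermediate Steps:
I = Rational(95, 8) (I = Add(9, Mul(Rational(-1, 8), -23)) = Add(9, Rational(23, 8)) = Rational(95, 8) ≈ 11.875)
Function('Q')(f, k) = Add(Mul(Rational(-1, 2), k), Mul(Rational(-1, 4), f)) (Function('Q')(f, k) = Mul(Rational(-1, 4), Add(Add(f, k), k)) = Mul(Rational(-1, 4), Add(f, Mul(2, k))) = Add(Mul(Rational(-1, 2), k), Mul(Rational(-1, 4), f)))
Function('a')(R, D) = Add(Rational(-95, 32), Mul(Rational(-1, 2), D), Mul(R, Pow(D, 2))) (Function('a')(R, D) = Add(Mul(Mul(D, R), D), Add(Mul(Rational(-1, 2), D), Mul(Rational(-1, 4), Rational(95, 8)))) = Add(Mul(R, Pow(D, 2)), Add(Mul(Rational(-1, 2), D), Rational(-95, 32))) = Add(Mul(R, Pow(D, 2)), Add(Rational(-95, 32), Mul(Rational(-1, 2), D))) = Add(Rational(-95, 32), Mul(Rational(-1, 2), D), Mul(R, Pow(D, 2))))
Mul(Add(Add(Mul(-649, 439), 175), Function('a')(1299, 2222)), Add(-2467123, Mul(245032, -4))) = Mul(Add(Add(Mul(-649, 439), 175), Add(Rational(-95, 32), Mul(Rational(-1, 2), 2222), Mul(1299, Pow(2222, 2)))), Add(-2467123, Mul(245032, -4))) = Mul(Add(Add(-284911, 175), Add(Rational(-95, 32), -1111, Mul(1299, 4937284))), Add(-2467123, -980128)) = Mul(Add(-284736, Add(Rational(-95, 32), -1111, 6413531916)), -3447251) = Mul(Add(-284736, Rational(205232985665, 32)), -3447251) = Mul(Rational(205223874113, 32), -3447251) = Rational(-707458205259913363, 32)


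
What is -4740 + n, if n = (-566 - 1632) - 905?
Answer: -7843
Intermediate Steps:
n = -3103 (n = -2198 - 905 = -3103)
-4740 + n = -4740 - 3103 = -7843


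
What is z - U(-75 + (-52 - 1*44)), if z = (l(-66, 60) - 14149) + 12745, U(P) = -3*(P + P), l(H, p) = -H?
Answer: -2364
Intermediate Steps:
U(P) = -6*P
z = -1338 (z = (-1*(-66) - 14149) + 12745 = (66 - 14149) + 12745 = -14083 + 12745 = -1338)
z - U(-75 + (-52 - 1*44)) = -1338 - (-6)*(-75 + (-52 - 1*44)) = -1338 - (-6)*(-75 + (-52 - 44)) = -1338 - (-6)*(-75 - 96) = -1338 - (-6)*(-171) = -1338 - 1*1026 = -1338 - 1026 = -2364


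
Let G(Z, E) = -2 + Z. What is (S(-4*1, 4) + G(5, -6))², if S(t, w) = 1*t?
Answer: 1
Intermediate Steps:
S(t, w) = t
(S(-4*1, 4) + G(5, -6))² = (-4*1 + (-2 + 5))² = (-4 + 3)² = (-1)² = 1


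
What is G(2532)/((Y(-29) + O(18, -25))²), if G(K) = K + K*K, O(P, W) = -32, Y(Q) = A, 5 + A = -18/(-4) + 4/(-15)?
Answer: 5772200400/966289 ≈ 5973.6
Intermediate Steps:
A = -23/30 (A = -5 + (-18/(-4) + 4/(-15)) = -5 + (-18*(-¼) + 4*(-1/15)) = -5 + (9/2 - 4/15) = -5 + 127/30 = -23/30 ≈ -0.76667)
Y(Q) = -23/30
G(K) = K + K²
G(2532)/((Y(-29) + O(18, -25))²) = (2532*(1 + 2532))/((-23/30 - 32)²) = (2532*2533)/((-983/30)²) = 6413556/(966289/900) = 6413556*(900/966289) = 5772200400/966289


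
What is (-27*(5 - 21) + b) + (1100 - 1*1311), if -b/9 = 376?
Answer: -3163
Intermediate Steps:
b = -3384 (b = -9*376 = -3384)
(-27*(5 - 21) + b) + (1100 - 1*1311) = (-27*(5 - 21) - 3384) + (1100 - 1*1311) = (-27*(-16) - 3384) + (1100 - 1311) = (432 - 3384) - 211 = -2952 - 211 = -3163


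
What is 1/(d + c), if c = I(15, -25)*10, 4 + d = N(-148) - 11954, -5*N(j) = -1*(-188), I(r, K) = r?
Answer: -5/59228 ≈ -8.4420e-5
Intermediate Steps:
N(j) = -188/5 (N(j) = -(-1)*(-188)/5 = -⅕*188 = -188/5)
d = -59978/5 (d = -4 + (-188/5 - 11954) = -4 - 59958/5 = -59978/5 ≈ -11996.)
c = 150 (c = 15*10 = 150)
1/(d + c) = 1/(-59978/5 + 150) = 1/(-59228/5) = -5/59228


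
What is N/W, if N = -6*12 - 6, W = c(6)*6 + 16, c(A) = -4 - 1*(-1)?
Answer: 39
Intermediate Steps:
c(A) = -3 (c(A) = -4 + 1 = -3)
W = -2 (W = -3*6 + 16 = -18 + 16 = -2)
N = -78 (N = -72 - 6 = -78)
N/W = -78/(-2) = -78*(-½) = 39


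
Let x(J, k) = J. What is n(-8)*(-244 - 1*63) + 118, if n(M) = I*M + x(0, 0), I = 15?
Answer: 36958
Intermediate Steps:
n(M) = 15*M (n(M) = 15*M + 0 = 15*M)
n(-8)*(-244 - 1*63) + 118 = (15*(-8))*(-244 - 1*63) + 118 = -120*(-244 - 63) + 118 = -120*(-307) + 118 = 36840 + 118 = 36958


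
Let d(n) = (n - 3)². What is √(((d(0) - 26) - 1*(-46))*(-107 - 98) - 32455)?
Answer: 80*I*√6 ≈ 195.96*I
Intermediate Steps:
d(n) = (-3 + n)²
√(((d(0) - 26) - 1*(-46))*(-107 - 98) - 32455) = √((((-3 + 0)² - 26) - 1*(-46))*(-107 - 98) - 32455) = √((((-3)² - 26) + 46)*(-205) - 32455) = √(((9 - 26) + 46)*(-205) - 32455) = √((-17 + 46)*(-205) - 32455) = √(29*(-205) - 32455) = √(-5945 - 32455) = √(-38400) = 80*I*√6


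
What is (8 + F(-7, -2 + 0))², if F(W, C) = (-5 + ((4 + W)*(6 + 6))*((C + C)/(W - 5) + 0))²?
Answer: 88209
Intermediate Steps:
F(W, C) = (-5 + 2*C*(48 + 12*W)/(-5 + W))² (F(W, C) = (-5 + ((4 + W)*12)*((2*C)/(-5 + W) + 0))² = (-5 + (48 + 12*W)*(2*C/(-5 + W) + 0))² = (-5 + (48 + 12*W)*(2*C/(-5 + W)))² = (-5 + 2*C*(48 + 12*W)/(-5 + W))²)
(8 + F(-7, -2 + 0))² = (8 + (25 - 5*(-7) + 96*(-2 + 0) + 24*(-2 + 0)*(-7))²/(-5 - 7)²)² = (8 + (25 + 35 + 96*(-2) + 24*(-2)*(-7))²/(-12)²)² = (8 + (25 + 35 - 192 + 336)²/144)² = (8 + (1/144)*204²)² = (8 + (1/144)*41616)² = (8 + 289)² = 297² = 88209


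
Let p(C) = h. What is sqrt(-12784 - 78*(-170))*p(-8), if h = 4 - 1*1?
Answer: 6*sqrt(119) ≈ 65.452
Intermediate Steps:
h = 3 (h = 4 - 1 = 3)
p(C) = 3
sqrt(-12784 - 78*(-170))*p(-8) = sqrt(-12784 - 78*(-170))*3 = sqrt(-12784 + 13260)*3 = sqrt(476)*3 = (2*sqrt(119))*3 = 6*sqrt(119)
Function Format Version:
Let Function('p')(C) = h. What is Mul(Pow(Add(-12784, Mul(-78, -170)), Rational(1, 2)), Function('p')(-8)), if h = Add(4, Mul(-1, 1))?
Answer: Mul(6, Pow(119, Rational(1, 2))) ≈ 65.452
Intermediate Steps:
h = 3 (h = Add(4, -1) = 3)
Function('p')(C) = 3
Mul(Pow(Add(-12784, Mul(-78, -170)), Rational(1, 2)), Function('p')(-8)) = Mul(Pow(Add(-12784, Mul(-78, -170)), Rational(1, 2)), 3) = Mul(Pow(Add(-12784, 13260), Rational(1, 2)), 3) = Mul(Pow(476, Rational(1, 2)), 3) = Mul(Mul(2, Pow(119, Rational(1, 2))), 3) = Mul(6, Pow(119, Rational(1, 2)))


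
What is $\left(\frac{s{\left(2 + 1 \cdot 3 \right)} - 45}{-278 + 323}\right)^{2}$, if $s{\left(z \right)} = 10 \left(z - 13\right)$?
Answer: $\frac{625}{81} \approx 7.716$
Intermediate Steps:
$s{\left(z \right)} = -130 + 10 z$ ($s{\left(z \right)} = 10 \left(-13 + z\right) = -130 + 10 z$)
$\left(\frac{s{\left(2 + 1 \cdot 3 \right)} - 45}{-278 + 323}\right)^{2} = \left(\frac{\left(-130 + 10 \left(2 + 1 \cdot 3\right)\right) - 45}{-278 + 323}\right)^{2} = \left(\frac{\left(-130 + 10 \left(2 + 3\right)\right) - 45}{45}\right)^{2} = \left(\left(\left(-130 + 10 \cdot 5\right) - 45\right) \frac{1}{45}\right)^{2} = \left(\left(\left(-130 + 50\right) - 45\right) \frac{1}{45}\right)^{2} = \left(\left(-80 - 45\right) \frac{1}{45}\right)^{2} = \left(\left(-125\right) \frac{1}{45}\right)^{2} = \left(- \frac{25}{9}\right)^{2} = \frac{625}{81}$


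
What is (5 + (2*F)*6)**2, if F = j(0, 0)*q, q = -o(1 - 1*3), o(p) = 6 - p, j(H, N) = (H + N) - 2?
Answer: 38809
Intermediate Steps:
j(H, N) = -2 + H + N
q = -8 (q = -(6 - (1 - 1*3)) = -(6 - (1 - 3)) = -(6 - 1*(-2)) = -(6 + 2) = -1*8 = -8)
F = 16 (F = (-2 + 0 + 0)*(-8) = -2*(-8) = 16)
(5 + (2*F)*6)**2 = (5 + (2*16)*6)**2 = (5 + 32*6)**2 = (5 + 192)**2 = 197**2 = 38809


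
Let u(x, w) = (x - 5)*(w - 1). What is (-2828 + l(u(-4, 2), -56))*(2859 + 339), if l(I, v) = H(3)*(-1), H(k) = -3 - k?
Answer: -9024756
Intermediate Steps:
u(x, w) = (-1 + w)*(-5 + x) (u(x, w) = (-5 + x)*(-1 + w) = (-1 + w)*(-5 + x))
l(I, v) = 6 (l(I, v) = (-3 - 1*3)*(-1) = (-3 - 3)*(-1) = -6*(-1) = 6)
(-2828 + l(u(-4, 2), -56))*(2859 + 339) = (-2828 + 6)*(2859 + 339) = -2822*3198 = -9024756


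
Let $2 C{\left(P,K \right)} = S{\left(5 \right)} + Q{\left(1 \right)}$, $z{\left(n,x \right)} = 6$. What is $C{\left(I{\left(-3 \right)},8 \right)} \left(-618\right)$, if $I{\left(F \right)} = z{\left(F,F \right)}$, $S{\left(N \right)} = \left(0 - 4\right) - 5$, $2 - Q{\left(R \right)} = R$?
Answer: $2472$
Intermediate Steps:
$Q{\left(R \right)} = 2 - R$
$S{\left(N \right)} = -9$ ($S{\left(N \right)} = -4 - 5 = -9$)
$I{\left(F \right)} = 6$
$C{\left(P,K \right)} = -4$ ($C{\left(P,K \right)} = \frac{-9 + \left(2 - 1\right)}{2} = \frac{-9 + 1}{2} = \frac{1}{2} \left(-8\right) = -4$)
$C{\left(I{\left(-3 \right)},8 \right)} \left(-618\right) = \left(-4\right) \left(-618\right) = 2472$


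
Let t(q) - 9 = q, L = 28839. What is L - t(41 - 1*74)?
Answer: 28863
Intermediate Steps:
t(q) = 9 + q
L - t(41 - 1*74) = 28839 - (9 + (41 - 1*74)) = 28839 - (9 + (41 - 74)) = 28839 - (9 - 33) = 28839 - 1*(-24) = 28839 + 24 = 28863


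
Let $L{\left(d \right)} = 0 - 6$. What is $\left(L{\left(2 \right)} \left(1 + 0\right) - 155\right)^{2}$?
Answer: $25921$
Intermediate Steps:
$L{\left(d \right)} = -6$ ($L{\left(d \right)} = 0 - 6 = -6$)
$\left(L{\left(2 \right)} \left(1 + 0\right) - 155\right)^{2} = \left(- 6 \left(1 + 0\right) - 155\right)^{2} = \left(\left(-6\right) 1 - 155\right)^{2} = \left(-6 - 155\right)^{2} = \left(-161\right)^{2} = 25921$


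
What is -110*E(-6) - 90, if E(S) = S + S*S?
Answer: -3390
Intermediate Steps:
E(S) = S + S²
-110*E(-6) - 90 = -(-660)*(1 - 6) - 90 = -(-660)*(-5) - 90 = -110*30 - 90 = -3300 - 90 = -3390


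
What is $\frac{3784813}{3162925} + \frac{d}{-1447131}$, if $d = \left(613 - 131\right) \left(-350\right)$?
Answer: $\frac{858672238429}{653880974025} \approx 1.3132$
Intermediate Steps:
$d = -168700$ ($d = 482 \left(-350\right) = -168700$)
$\frac{3784813}{3162925} + \frac{d}{-1447131} = \frac{3784813}{3162925} - \frac{168700}{-1447131} = 3784813 \cdot \frac{1}{3162925} - - \frac{24100}{206733} = \frac{3784813}{3162925} + \frac{24100}{206733} = \frac{858672238429}{653880974025}$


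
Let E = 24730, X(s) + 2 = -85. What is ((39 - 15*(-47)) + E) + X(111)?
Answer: 25387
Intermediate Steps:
X(s) = -87 (X(s) = -2 - 85 = -87)
((39 - 15*(-47)) + E) + X(111) = ((39 - 15*(-47)) + 24730) - 87 = ((39 + 705) + 24730) - 87 = (744 + 24730) - 87 = 25474 - 87 = 25387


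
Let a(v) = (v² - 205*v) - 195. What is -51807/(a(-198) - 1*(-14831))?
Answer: -7401/13490 ≈ -0.54863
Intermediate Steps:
a(v) = -195 + v² - 205*v
-51807/(a(-198) - 1*(-14831)) = -51807/((-195 + (-198)² - 205*(-198)) - 1*(-14831)) = -51807/((-195 + 39204 + 40590) + 14831) = -51807/(79599 + 14831) = -51807/94430 = -51807*1/94430 = -7401/13490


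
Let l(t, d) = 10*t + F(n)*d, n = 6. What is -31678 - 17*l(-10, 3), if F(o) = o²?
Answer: -31814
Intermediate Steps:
l(t, d) = 10*t + 36*d (l(t, d) = 10*t + 6²*d = 10*t + 36*d)
-31678 - 17*l(-10, 3) = -31678 - 17*(10*(-10) + 36*3) = -31678 - 17*(-100 + 108) = -31678 - 17*8 = -31678 - 136 = -31814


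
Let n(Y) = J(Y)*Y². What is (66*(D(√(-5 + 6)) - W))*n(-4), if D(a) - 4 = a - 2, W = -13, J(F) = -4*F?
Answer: 270336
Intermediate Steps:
D(a) = 2 + a (D(a) = 4 + (a - 2) = 4 + (-2 + a) = 2 + a)
n(Y) = -4*Y³ (n(Y) = (-4*Y)*Y² = -4*Y³)
(66*(D(√(-5 + 6)) - W))*n(-4) = (66*((2 + √(-5 + 6)) - 1*(-13)))*(-4*(-4)³) = (66*((2 + √1) + 13))*(-4*(-64)) = (66*((2 + 1) + 13))*256 = (66*(3 + 13))*256 = (66*16)*256 = 1056*256 = 270336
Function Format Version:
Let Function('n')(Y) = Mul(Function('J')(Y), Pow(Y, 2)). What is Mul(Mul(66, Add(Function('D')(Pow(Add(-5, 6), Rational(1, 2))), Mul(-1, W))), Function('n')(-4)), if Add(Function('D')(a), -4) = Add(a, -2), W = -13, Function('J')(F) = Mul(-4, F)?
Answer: 270336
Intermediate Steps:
Function('D')(a) = Add(2, a) (Function('D')(a) = Add(4, Add(a, -2)) = Add(4, Add(-2, a)) = Add(2, a))
Function('n')(Y) = Mul(-4, Pow(Y, 3)) (Function('n')(Y) = Mul(Mul(-4, Y), Pow(Y, 2)) = Mul(-4, Pow(Y, 3)))
Mul(Mul(66, Add(Function('D')(Pow(Add(-5, 6), Rational(1, 2))), Mul(-1, W))), Function('n')(-4)) = Mul(Mul(66, Add(Add(2, Pow(Add(-5, 6), Rational(1, 2))), Mul(-1, -13))), Mul(-4, Pow(-4, 3))) = Mul(Mul(66, Add(Add(2, Pow(1, Rational(1, 2))), 13)), Mul(-4, -64)) = Mul(Mul(66, Add(Add(2, 1), 13)), 256) = Mul(Mul(66, Add(3, 13)), 256) = Mul(Mul(66, 16), 256) = Mul(1056, 256) = 270336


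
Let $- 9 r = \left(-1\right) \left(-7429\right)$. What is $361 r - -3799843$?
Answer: $\frac{31516718}{9} \approx 3.5019 \cdot 10^{6}$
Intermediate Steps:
$r = - \frac{7429}{9}$ ($r = - \frac{\left(-1\right) \left(-7429\right)}{9} = \left(- \frac{1}{9}\right) 7429 = - \frac{7429}{9} \approx -825.44$)
$361 r - -3799843 = 361 \left(- \frac{7429}{9}\right) - -3799843 = - \frac{2681869}{9} + 3799843 = \frac{31516718}{9}$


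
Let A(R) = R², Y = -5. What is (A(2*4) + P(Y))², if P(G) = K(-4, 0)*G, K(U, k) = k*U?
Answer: 4096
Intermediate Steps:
K(U, k) = U*k
P(G) = 0 (P(G) = (-4*0)*G = 0*G = 0)
(A(2*4) + P(Y))² = ((2*4)² + 0)² = (8² + 0)² = (64 + 0)² = 64² = 4096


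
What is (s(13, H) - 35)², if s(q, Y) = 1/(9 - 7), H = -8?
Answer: 4761/4 ≈ 1190.3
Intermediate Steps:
s(q, Y) = ½ (s(q, Y) = 1/2 = ½)
(s(13, H) - 35)² = (½ - 35)² = (-69/2)² = 4761/4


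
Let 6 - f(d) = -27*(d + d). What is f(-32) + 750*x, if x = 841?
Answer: 629028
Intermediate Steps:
f(d) = 6 + 54*d (f(d) = 6 - (-27)*(d + d) = 6 - (-27)*2*d = 6 - (-54)*d = 6 + 54*d)
f(-32) + 750*x = (6 + 54*(-32)) + 750*841 = (6 - 1728) + 630750 = -1722 + 630750 = 629028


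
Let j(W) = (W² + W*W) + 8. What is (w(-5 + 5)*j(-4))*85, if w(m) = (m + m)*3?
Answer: 0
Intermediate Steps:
w(m) = 6*m (w(m) = (2*m)*3 = 6*m)
j(W) = 8 + 2*W² (j(W) = (W² + W²) + 8 = 2*W² + 8 = 8 + 2*W²)
(w(-5 + 5)*j(-4))*85 = ((6*(-5 + 5))*(8 + 2*(-4)²))*85 = ((6*0)*(8 + 2*16))*85 = (0*(8 + 32))*85 = (0*40)*85 = 0*85 = 0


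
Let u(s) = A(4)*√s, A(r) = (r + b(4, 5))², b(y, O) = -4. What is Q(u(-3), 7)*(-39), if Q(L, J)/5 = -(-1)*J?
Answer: -1365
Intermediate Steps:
A(r) = (-4 + r)² (A(r) = (r - 4)² = (-4 + r)²)
u(s) = 0 (u(s) = (-4 + 4)²*√s = 0²*√s = 0*√s = 0)
Q(L, J) = 5*J (Q(L, J) = 5*(-(-1)*J) = 5*J)
Q(u(-3), 7)*(-39) = (5*7)*(-39) = 35*(-39) = -1365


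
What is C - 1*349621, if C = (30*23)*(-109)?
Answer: -424831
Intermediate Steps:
C = -75210 (C = 690*(-109) = -75210)
C - 1*349621 = -75210 - 1*349621 = -75210 - 349621 = -424831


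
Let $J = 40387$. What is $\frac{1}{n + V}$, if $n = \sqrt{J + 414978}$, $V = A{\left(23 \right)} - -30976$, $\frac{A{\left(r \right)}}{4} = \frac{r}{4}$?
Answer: $\frac{30999}{960482636} - \frac{\sqrt{455365}}{960482636} \approx 3.1572 \cdot 10^{-5}$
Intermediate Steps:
$A{\left(r \right)} = r$ ($A{\left(r \right)} = 4 \frac{r}{4} = r$)
$V = 30999$ ($V = 23 - -30976 = 23 + 30976 = 30999$)
$n = \sqrt{455365}$ ($n = \sqrt{40387 + 414978} = \sqrt{455365} \approx 674.81$)
$\frac{1}{n + V} = \frac{1}{\sqrt{455365} + 30999} = \frac{1}{30999 + \sqrt{455365}}$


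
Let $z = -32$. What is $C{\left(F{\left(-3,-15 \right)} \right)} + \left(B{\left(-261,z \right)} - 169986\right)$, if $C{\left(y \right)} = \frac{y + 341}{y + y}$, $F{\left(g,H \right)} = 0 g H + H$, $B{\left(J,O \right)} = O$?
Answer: $- \frac{2550433}{15} \approx -1.7003 \cdot 10^{5}$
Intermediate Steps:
$F{\left(g,H \right)} = H$ ($F{\left(g,H \right)} = 0 H + H = 0 + H = H$)
$C{\left(y \right)} = \frac{341 + y}{2 y}$
$C{\left(F{\left(-3,-15 \right)} \right)} + \left(B{\left(-261,z \right)} - 169986\right) = \frac{341 - 15}{2 \left(-15\right)} - 170018 = \frac{1}{2} \left(- \frac{1}{15}\right) 326 - 170018 = - \frac{163}{15} - 170018 = - \frac{2550433}{15}$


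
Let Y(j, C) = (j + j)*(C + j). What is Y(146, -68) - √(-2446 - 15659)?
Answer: 22776 - I*√18105 ≈ 22776.0 - 134.55*I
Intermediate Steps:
Y(j, C) = 2*j*(C + j) (Y(j, C) = (2*j)*(C + j) = 2*j*(C + j))
Y(146, -68) - √(-2446 - 15659) = 2*146*(-68 + 146) - √(-2446 - 15659) = 2*146*78 - √(-18105) = 22776 - I*√18105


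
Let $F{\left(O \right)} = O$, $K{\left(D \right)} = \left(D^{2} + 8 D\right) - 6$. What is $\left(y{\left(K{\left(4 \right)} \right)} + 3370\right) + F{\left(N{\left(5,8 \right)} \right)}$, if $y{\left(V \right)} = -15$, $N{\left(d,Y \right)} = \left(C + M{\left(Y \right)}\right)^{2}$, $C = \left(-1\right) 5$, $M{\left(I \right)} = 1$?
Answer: $3371$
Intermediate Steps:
$C = -5$
$K{\left(D \right)} = -6 + D^{2} + 8 D$
$N{\left(d,Y \right)} = 16$ ($N{\left(d,Y \right)} = \left(-5 + 1\right)^{2} = \left(-4\right)^{2} = 16$)
$\left(y{\left(K{\left(4 \right)} \right)} + 3370\right) + F{\left(N{\left(5,8 \right)} \right)} = \left(-15 + 3370\right) + 16 = 3355 + 16 = 3371$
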